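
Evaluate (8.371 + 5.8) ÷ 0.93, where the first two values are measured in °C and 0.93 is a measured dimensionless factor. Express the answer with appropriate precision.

8.371 °C + 5.8 °C = 14.171 °C; the sum is limited to 1 decimal place (3 s.f.).
Carrying full precision, 14.171 ÷ 0.93 = 15.2376344086… °C; 0.93 has 2 s.f., so the result keeps min(3, 2) = 2 s.f.
Rounded to 2 significant figures: 15 °C.

15 °C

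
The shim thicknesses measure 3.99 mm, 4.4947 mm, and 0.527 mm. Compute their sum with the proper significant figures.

9.01 mm

3.99 mm + 4.4947 mm + 0.527 mm = 9.0117 mm.
Addition/subtraction keeps the fewest decimal places: 3.99 → 2 decimal places, 4.4947 → 4 decimal places, 0.527 → 3 decimal places; limit is 2.
Rounded to 2 decimal places: 9.01 mm.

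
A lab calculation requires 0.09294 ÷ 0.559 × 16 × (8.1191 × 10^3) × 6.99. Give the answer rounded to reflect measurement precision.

1.5 × 10^5

0.09294 ÷ 0.559 × 16 × (8.1191 × 10^3) × 6.99 = 150971.826446…
Multiplication/division keeps the fewest significant figures: 0.09294 → 4 s.f., 0.559 → 3 s.f., 16 → 2 s.f., 8.1191 × 10^3 → 5 s.f., 6.99 → 3 s.f.; limit is 2.
Rounded to 2 significant figures: 1.5 × 10^5.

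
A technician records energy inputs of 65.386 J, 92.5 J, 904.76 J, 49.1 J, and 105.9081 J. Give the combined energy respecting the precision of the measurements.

1.2177 × 10^3 J

65.386 J + 92.5 J + 904.76 J + 49.1 J + 105.9081 J = 1217.6541 J.
Addition/subtraction keeps the fewest decimal places: 65.386 → 3 decimal places, 92.5 → 1 decimal place, 904.76 → 2 decimal places, 49.1 → 1 decimal place, 105.9081 → 4 decimal places; limit is 1.
Rounded to 1 decimal place: 1.2177 × 10^3 J.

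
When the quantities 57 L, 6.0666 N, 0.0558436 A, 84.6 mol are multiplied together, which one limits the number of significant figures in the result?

57 L

57 L → 2 s.f.; 6.0666 N → 5 s.f.; 0.0558436 A → 6 s.f.; 84.6 mol → 3 s.f.
The fewest is 2 significant figures, from 57 L.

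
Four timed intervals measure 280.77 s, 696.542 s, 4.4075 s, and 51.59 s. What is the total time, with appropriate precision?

1033.31 s

280.77 s + 696.542 s + 4.4075 s + 51.59 s = 1033.3095 s.
Addition/subtraction keeps the fewest decimal places: 280.77 → 2 decimal places, 696.542 → 3 decimal places, 4.4075 → 4 decimal places, 51.59 → 2 decimal places; limit is 2.
Rounded to 2 decimal places: 1033.31 s.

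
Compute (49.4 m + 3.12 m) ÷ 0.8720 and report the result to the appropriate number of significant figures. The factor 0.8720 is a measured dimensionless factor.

60.2 m

49.4 m + 3.12 m = 52.52 m; the sum is limited to 1 decimal place (3 s.f.).
Carrying full precision, 52.52 ÷ 0.8720 = 60.2293577982… m; 0.8720 has 4 s.f., so the result keeps min(3, 4) = 3 s.f.
Rounded to 3 significant figures: 60.2 m.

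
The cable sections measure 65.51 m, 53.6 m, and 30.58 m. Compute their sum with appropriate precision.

65.51 m + 53.6 m + 30.58 m = 149.69 m.
Addition/subtraction keeps the fewest decimal places: 65.51 → 2 decimal places, 53.6 → 1 decimal place, 30.58 → 2 decimal places; limit is 1.
Rounded to 1 decimal place: 149.7 m.

149.7 m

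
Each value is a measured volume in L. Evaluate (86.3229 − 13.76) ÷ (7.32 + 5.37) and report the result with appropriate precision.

86.3229 − 13.76 = 72.5629, limited to 2 d.p. → 4 s.f.; 7.32 + 5.37 = 12.69, limited to 2 d.p. → 4 s.f.
Carrying full precision, 72.5629 ÷ 12.69 = 5.71811662727…; keep min(4, 4) = 4 s.f.
Rounded to 4 significant figures: 5.718.

5.718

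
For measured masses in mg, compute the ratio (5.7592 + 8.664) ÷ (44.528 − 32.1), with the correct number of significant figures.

5.7592 + 8.664 = 14.4232, limited to 3 d.p. → 5 s.f.; 44.528 − 32.1 = 12.428, limited to 1 d.p. → 3 s.f.
Carrying full precision, 14.4232 ÷ 12.428 = 1.16054071452…; keep min(5, 3) = 3 s.f.
Rounded to 3 significant figures: 1.16.

1.16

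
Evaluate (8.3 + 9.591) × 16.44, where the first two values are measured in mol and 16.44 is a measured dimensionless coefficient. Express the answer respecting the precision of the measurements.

294 mol

8.3 mol + 9.591 mol = 17.891 mol; the sum is limited to 1 decimal place (3 s.f.).
Carrying full precision, 17.891 × 16.44 = 294.12804 mol; 16.44 has 4 s.f., so the result keeps min(3, 4) = 3 s.f.
Rounded to 3 significant figures: 294 mol.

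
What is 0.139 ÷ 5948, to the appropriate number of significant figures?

2.34 × 10⁻⁵

0.139 ÷ 5948 = 0.000023369199731…
Multiplication/division keeps the fewest significant figures: 0.139 → 3 s.f., 5948 → 4 s.f.; limit is 3.
Rounded to 3 significant figures: 2.34 × 10⁻⁵.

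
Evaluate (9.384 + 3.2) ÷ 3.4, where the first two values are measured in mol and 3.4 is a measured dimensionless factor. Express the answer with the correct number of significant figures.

9.384 mol + 3.2 mol = 12.584 mol; the sum is limited to 1 decimal place (3 s.f.).
Carrying full precision, 12.584 ÷ 3.4 = 3.70117647059… mol; 3.4 has 2 s.f., so the result keeps min(3, 2) = 2 s.f.
Rounded to 2 significant figures: 3.7 mol.

3.7 mol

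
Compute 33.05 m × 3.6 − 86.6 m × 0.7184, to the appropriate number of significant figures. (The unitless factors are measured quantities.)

6 × 10¹ m

33.05 × 3.6 = 118.98 → 1.2 × 10² m (2 s.f., last digit at the 10^1 place).
86.6 × 0.7184 = 62.21344 → 62.2 m (3 s.f., last digit at the 10^-1 place).
Difference: 56.76656 m; keep the coarser place, 10^1.
Result: 6 × 10¹ m.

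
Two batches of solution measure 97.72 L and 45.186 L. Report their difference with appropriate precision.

97.72 L − 45.186 L = 52.534 L.
Addition/subtraction keeps the fewest decimal places: 97.72 → 2 decimal places, 45.186 → 3 decimal places; limit is 2.
Rounded to 2 decimal places: 52.53 L.

52.53 L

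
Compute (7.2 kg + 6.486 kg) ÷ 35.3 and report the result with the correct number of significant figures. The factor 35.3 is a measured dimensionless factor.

0.388 kg

7.2 kg + 6.486 kg = 13.686 kg; the sum is limited to 1 decimal place (3 s.f.).
Carrying full precision, 13.686 ÷ 35.3 = 0.387705382436… kg; 35.3 has 3 s.f., so the result keeps min(3, 3) = 3 s.f.
Rounded to 3 significant figures: 0.388 kg.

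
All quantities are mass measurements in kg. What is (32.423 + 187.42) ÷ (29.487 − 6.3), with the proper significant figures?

9.48

32.423 + 187.42 = 219.843, limited to 2 d.p. → 5 s.f.; 29.487 − 6.3 = 23.187, limited to 1 d.p. → 3 s.f.
Carrying full precision, 219.843 ÷ 23.187 = 9.48130417907…; keep min(5, 3) = 3 s.f.
Rounded to 3 significant figures: 9.48.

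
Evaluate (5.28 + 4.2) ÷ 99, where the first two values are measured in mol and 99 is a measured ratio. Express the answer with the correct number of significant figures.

5.28 mol + 4.2 mol = 9.48 mol; the sum is limited to 1 decimal place (2 s.f.).
Carrying full precision, 9.48 ÷ 99 = 0.0957575757576… mol; 99 has 2 s.f., so the result keeps min(2, 2) = 2 s.f.
Rounded to 2 significant figures: 0.096 mol.

0.096 mol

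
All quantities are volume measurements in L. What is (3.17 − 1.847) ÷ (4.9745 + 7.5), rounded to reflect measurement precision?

3.17 − 1.847 = 1.323, limited to 2 d.p. → 3 s.f.; 4.9745 + 7.5 = 12.4745, limited to 1 d.p. → 3 s.f.
Carrying full precision, 1.323 ÷ 12.4745 = 0.106056354964…; keep min(3, 3) = 3 s.f.
Rounded to 3 significant figures: 0.106.

0.106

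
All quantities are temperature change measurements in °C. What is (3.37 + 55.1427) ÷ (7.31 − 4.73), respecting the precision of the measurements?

3.37 + 55.1427 = 58.5127, limited to 2 d.p. → 4 s.f.; 7.31 − 4.73 = 2.58, limited to 2 d.p. → 3 s.f.
Carrying full precision, 58.5127 ÷ 2.58 = 22.6793410853…; keep min(4, 3) = 3 s.f.
Rounded to 3 significant figures: 22.7.

22.7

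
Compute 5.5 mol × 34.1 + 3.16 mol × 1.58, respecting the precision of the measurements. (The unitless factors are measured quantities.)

1.9 × 10² mol

5.5 × 34.1 = 187.55 → 1.9 × 10² mol (2 s.f., last digit at the 10^1 place).
3.16 × 1.58 = 4.9928 → 4.99 mol (3 s.f., last digit at the 10^-2 place).
Sum: 192.5428 mol; keep the coarser place, 10^1.
Result: 1.9 × 10² mol.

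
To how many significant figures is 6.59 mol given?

3

6.59: every digit is nonzero and significant.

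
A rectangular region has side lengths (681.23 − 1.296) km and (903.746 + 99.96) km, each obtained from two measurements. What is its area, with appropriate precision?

6.8245 × 10^5 km²

681.23 − 1.296 = 679.934, limited to 2 d.p. → 5 s.f.; 903.746 + 99.96 = 1003.706, limited to 2 d.p. → 6 s.f.
Carrying full precision, 679.934 × 1003.706 = 682453.835404; keep min(5, 6) = 5 s.f.
Rounded to 5 significant figures: 6.8245 × 10^5 km².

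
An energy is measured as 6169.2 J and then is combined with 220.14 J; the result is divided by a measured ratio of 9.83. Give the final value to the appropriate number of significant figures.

6169.2 J + 220.14 J = 6389.34 J; the sum is limited to 1 decimal place (5 s.f.).
Carrying full precision, 6389.34 ÷ 9.83 = 649.983723296… J; 9.83 has 3 s.f., so the result keeps min(5, 3) = 3 s.f.
Rounded to 3 significant figures: 650. J.

650. J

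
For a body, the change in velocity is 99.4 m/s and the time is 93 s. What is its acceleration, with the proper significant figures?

1.1 m/s²

acceleration = 99.4 m/s ÷ 93 s = 1.0688172043… m/s².
99.4 has 3 significant figures; 93 has 2.
Division/multiplication keeps the fewest: 2 significant figures.
Rounded: 1.1 m/s².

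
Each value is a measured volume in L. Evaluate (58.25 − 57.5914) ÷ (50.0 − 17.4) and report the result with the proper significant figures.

58.25 − 57.5914 = 0.6586, limited to 2 d.p. → 2 s.f.; 50.0 − 17.4 = 32.6, limited to 1 d.p. → 3 s.f.
Carrying full precision, 0.6586 ÷ 32.6 = 0.0202024539877…; keep min(2, 3) = 2 s.f.
Rounded to 2 significant figures: 0.020.

0.020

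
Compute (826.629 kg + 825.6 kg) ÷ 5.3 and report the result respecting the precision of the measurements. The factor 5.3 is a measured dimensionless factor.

3.1 × 10² kg

826.629 kg + 825.6 kg = 1652.229 kg; the sum is limited to 1 decimal place (5 s.f.).
Carrying full precision, 1652.229 ÷ 5.3 = 311.741320755… kg; 5.3 has 2 s.f., so the result keeps min(5, 2) = 2 s.f.
Rounded to 2 significant figures: 3.1 × 10² kg.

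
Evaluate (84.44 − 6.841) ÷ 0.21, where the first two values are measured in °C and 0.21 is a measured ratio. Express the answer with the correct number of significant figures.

84.44 °C − 6.841 °C = 77.599 °C; the difference is limited to 2 decimal places (4 s.f.).
Carrying full precision, 77.599 ÷ 0.21 = 369.519047619… °C; 0.21 has 2 s.f., so the result keeps min(4, 2) = 2 s.f.
Rounded to 2 significant figures: 3.7 × 10² °C.

3.7 × 10² °C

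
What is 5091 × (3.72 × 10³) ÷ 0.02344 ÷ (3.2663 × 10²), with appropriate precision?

5091 × (3.72 × 10³) ÷ 0.02344 ÷ (3.2663 × 10²) = 2473616.44027…
Multiplication/division keeps the fewest significant figures: 5091 → 4 s.f., 3.72 × 10³ → 3 s.f., 0.02344 → 4 s.f., 3.2663 × 10² → 5 s.f.; limit is 3.
Rounded to 3 significant figures: 2.47 × 10⁶.

2.47 × 10⁶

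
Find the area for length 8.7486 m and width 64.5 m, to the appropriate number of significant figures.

564 m²

area = 8.7486 m × 64.5 m = 564.2847 m².
8.7486 has 5 significant figures; 64.5 has 3.
Division/multiplication keeps the fewest: 3 significant figures.
Rounded: 564 m².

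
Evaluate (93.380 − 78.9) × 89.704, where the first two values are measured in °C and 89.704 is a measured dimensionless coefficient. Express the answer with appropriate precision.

1.30 × 10^3 °C

93.380 °C − 78.9 °C = 14.480 °C; the difference is limited to 1 decimal place (3 s.f.).
Carrying full precision, 14.480 × 89.704 = 1298.91392 °C; 89.704 has 5 s.f., so the result keeps min(3, 5) = 3 s.f.
Rounded to 3 significant figures: 1.30 × 10^3 °C.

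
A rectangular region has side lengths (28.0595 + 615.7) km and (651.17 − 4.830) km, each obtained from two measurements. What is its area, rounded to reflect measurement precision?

4.161 × 10⁵ km²

28.0595 + 615.7 = 643.7595, limited to 1 d.p. → 4 s.f.; 651.17 − 4.830 = 646.340, limited to 2 d.p. → 5 s.f.
Carrying full precision, 643.7595 × 646.340 = 416087.51523; keep min(4, 5) = 4 s.f.
Rounded to 4 significant figures: 4.161 × 10⁵ km².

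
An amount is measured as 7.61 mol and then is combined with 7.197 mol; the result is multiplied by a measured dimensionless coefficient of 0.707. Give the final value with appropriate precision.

7.61 mol + 7.197 mol = 14.807 mol; the sum is limited to 2 decimal places (4 s.f.).
Carrying full precision, 14.807 × 0.707 = 10.468549 mol; 0.707 has 3 s.f., so the result keeps min(4, 3) = 3 s.f.
Rounded to 3 significant figures: 10.5 mol.

10.5 mol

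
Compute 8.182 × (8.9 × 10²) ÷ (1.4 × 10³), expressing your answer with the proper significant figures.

5.2

8.182 × (8.9 × 10²) ÷ (1.4 × 10³) = 5.20141428571…
Multiplication/division keeps the fewest significant figures: 8.182 → 4 s.f., 8.9 × 10² → 2 s.f., 1.4 × 10³ → 2 s.f.; limit is 2.
Rounded to 2 significant figures: 5.2.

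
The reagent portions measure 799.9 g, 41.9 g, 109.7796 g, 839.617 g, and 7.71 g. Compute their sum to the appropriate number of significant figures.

1798.9 g

799.9 g + 41.9 g + 109.7796 g + 839.617 g + 7.71 g = 1798.9066 g.
Addition/subtraction keeps the fewest decimal places: 799.9 → 1 decimal place, 41.9 → 1 decimal place, 109.7796 → 4 decimal places, 839.617 → 3 decimal places, 7.71 → 2 decimal places; limit is 1.
Rounded to 1 decimal place: 1798.9 g.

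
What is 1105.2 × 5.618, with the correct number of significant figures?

6209

1105.2 × 5.618 = 6209.0136
Multiplication/division keeps the fewest significant figures: 1105.2 → 5 s.f., 5.618 → 4 s.f.; limit is 4.
Rounded to 4 significant figures: 6209.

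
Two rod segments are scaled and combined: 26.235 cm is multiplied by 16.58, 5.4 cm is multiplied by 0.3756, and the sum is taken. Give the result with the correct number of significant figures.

437.0 cm

26.235 × 16.58 = 434.9763 → 435.0 cm (4 s.f., last digit at the 10^-1 place).
5.4 × 0.3756 = 2.02824 → 2.0 cm (2 s.f., last digit at the 10^-1 place).
Sum: 437.00454 cm; keep the coarser place, 10^-1.
Result: 437.0 cm.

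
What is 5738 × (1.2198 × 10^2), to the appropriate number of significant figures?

6.999 × 10^5

5738 × (1.2198 × 10^2) = 699921.24
Multiplication/division keeps the fewest significant figures: 5738 → 4 s.f., 1.2198 × 10^2 → 5 s.f.; limit is 4.
Rounded to 4 significant figures: 6.999 × 10^5.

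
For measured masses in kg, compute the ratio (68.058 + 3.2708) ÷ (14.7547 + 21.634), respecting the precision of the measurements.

1.9602

68.058 + 3.2708 = 71.3288, limited to 3 d.p. → 5 s.f.; 14.7547 + 21.634 = 36.3887, limited to 3 d.p. → 5 s.f.
Carrying full precision, 71.3288 ÷ 36.3887 = 1.9601909384…; keep min(5, 5) = 5 s.f.
Rounded to 5 significant figures: 1.9602.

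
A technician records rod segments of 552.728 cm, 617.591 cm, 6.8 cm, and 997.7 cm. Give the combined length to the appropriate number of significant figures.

552.728 cm + 617.591 cm + 6.8 cm + 997.7 cm = 2174.819 cm.
Addition/subtraction keeps the fewest decimal places: 552.728 → 3 decimal places, 617.591 → 3 decimal places, 6.8 → 1 decimal place, 997.7 → 1 decimal place; limit is 1.
Rounded to 1 decimal place: 2174.8 cm.

2174.8 cm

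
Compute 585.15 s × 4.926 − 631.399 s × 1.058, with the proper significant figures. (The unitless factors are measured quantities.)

585.15 × 4.926 = 2882.4489 → 2882 s (4 s.f., last digit at the 10^0 place).
631.399 × 1.058 = 668.020142 → 668.0 s (4 s.f., last digit at the 10^-1 place).
Difference: 2214.428758 s; keep the coarser place, 10^0.
Result: 2214 s.

2214 s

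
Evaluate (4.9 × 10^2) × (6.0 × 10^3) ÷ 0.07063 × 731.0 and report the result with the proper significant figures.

3.0 × 10^10

(4.9 × 10^2) × (6.0 × 10^3) ÷ 0.07063 × 731.0 = 3.04281466799 × 10^10…
Multiplication/division keeps the fewest significant figures: 4.9 × 10^2 → 2 s.f., 6.0 × 10^3 → 2 s.f., 0.07063 → 4 s.f., 731.0 → 4 s.f.; limit is 2.
Rounded to 2 significant figures: 3.0 × 10^10.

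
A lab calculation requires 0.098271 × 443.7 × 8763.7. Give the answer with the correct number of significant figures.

3.821 × 10^5

0.098271 × 443.7 × 8763.7 = 382122.23257…
Multiplication/division keeps the fewest significant figures: 0.098271 → 5 s.f., 443.7 → 4 s.f., 8763.7 → 5 s.f.; limit is 4.
Rounded to 4 significant figures: 3.821 × 10^5.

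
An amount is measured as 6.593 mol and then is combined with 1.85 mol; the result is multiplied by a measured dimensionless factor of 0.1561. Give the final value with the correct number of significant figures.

1.32 mol

6.593 mol + 1.85 mol = 8.443 mol; the sum is limited to 2 decimal places (3 s.f.).
Carrying full precision, 8.443 × 0.1561 = 1.3179523 mol; 0.1561 has 4 s.f., so the result keeps min(3, 4) = 3 s.f.
Rounded to 3 significant figures: 1.32 mol.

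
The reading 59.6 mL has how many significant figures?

59.6: every digit is nonzero and significant.

3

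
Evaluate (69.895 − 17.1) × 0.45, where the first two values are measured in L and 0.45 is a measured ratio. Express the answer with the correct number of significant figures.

24 L

69.895 L − 17.1 L = 52.795 L; the difference is limited to 1 decimal place (3 s.f.).
Carrying full precision, 52.795 × 0.45 = 23.75775 L; 0.45 has 2 s.f., so the result keeps min(3, 2) = 2 s.f.
Rounded to 2 significant figures: 24 L.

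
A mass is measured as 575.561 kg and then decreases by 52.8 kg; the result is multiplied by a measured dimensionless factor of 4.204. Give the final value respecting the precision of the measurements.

2198 kg

575.561 kg − 52.8 kg = 522.761 kg; the difference is limited to 1 decimal place (4 s.f.).
Carrying full precision, 522.761 × 4.204 = 2197.687244 kg; 4.204 has 4 s.f., so the result keeps min(4, 4) = 4 s.f.
Rounded to 4 significant figures: 2198 kg.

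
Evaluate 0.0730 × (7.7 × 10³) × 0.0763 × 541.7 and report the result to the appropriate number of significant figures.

0.0730 × (7.7 × 10³) × 0.0763 × 541.7 = 23232.554191
Multiplication/division keeps the fewest significant figures: 0.0730 → 3 s.f., 7.7 × 10³ → 2 s.f., 0.0763 → 3 s.f., 541.7 → 4 s.f.; limit is 2.
Rounded to 2 significant figures: 2.3 × 10⁴.

2.3 × 10⁴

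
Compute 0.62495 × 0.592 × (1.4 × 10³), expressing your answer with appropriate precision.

5.2 × 10²

0.62495 × 0.592 × (1.4 × 10³) = 517.95856
Multiplication/division keeps the fewest significant figures: 0.62495 → 5 s.f., 0.592 → 3 s.f., 1.4 × 10³ → 2 s.f.; limit is 2.
Rounded to 2 significant figures: 5.2 × 10².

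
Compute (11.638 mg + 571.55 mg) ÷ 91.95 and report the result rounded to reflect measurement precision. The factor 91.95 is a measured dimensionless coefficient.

11.638 mg + 571.55 mg = 583.188 mg; the sum is limited to 2 decimal places (5 s.f.).
Carrying full precision, 583.188 ÷ 91.95 = 6.34244698206… mg; 91.95 has 4 s.f., so the result keeps min(5, 4) = 4 s.f.
Rounded to 4 significant figures: 6.342 mg.

6.342 mg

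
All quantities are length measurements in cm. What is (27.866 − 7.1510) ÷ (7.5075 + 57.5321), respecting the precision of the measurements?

27.866 − 7.1510 = 20.7150, limited to 3 d.p. → 5 s.f.; 7.5075 + 57.5321 = 65.0396, limited to 4 d.p. → 6 s.f.
Carrying full precision, 20.7150 ÷ 65.0396 = 0.318498268747…; keep min(5, 6) = 5 s.f.
Rounded to 5 significant figures: 0.31850.

0.31850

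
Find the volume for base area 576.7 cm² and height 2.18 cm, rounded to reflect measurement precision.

volume = 576.7 cm² × 2.18 cm = 1257.206 cm³.
576.7 has 4 significant figures; 2.18 has 3.
Division/multiplication keeps the fewest: 3 significant figures.
Rounded: 1.26 × 10^3 cm³.

1.26 × 10^3 cm³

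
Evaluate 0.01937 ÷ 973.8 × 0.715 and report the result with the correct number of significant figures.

1.42 × 10⁻⁵

0.01937 ÷ 973.8 × 0.715 = 0.000014222170877…
Multiplication/division keeps the fewest significant figures: 0.01937 → 4 s.f., 973.8 → 4 s.f., 0.715 → 3 s.f.; limit is 3.
Rounded to 3 significant figures: 1.42 × 10⁻⁵.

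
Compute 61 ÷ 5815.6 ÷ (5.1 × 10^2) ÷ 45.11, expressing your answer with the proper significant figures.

61 ÷ 5815.6 ÷ (5.1 × 10^2) ÷ 45.11 = 4.55923842235 × 10^-7…
Multiplication/division keeps the fewest significant figures: 61 → 2 s.f., 5815.6 → 5 s.f., 5.1 × 10^2 → 2 s.f., 45.11 → 4 s.f.; limit is 2.
Rounded to 2 significant figures: 4.6 × 10^-7.

4.6 × 10^-7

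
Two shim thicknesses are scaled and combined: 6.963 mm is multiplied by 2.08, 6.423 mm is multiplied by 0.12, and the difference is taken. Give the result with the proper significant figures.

6.963 × 2.08 = 14.48304 → 14.5 mm (3 s.f., last digit at the 10^-1 place).
6.423 × 0.12 = 0.77076 → 0.77 mm (2 s.f., last digit at the 10^-2 place).
Difference: 13.71228 mm; keep the coarser place, 10^-1.
Result: 13.7 mm.

13.7 mm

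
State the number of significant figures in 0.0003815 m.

4

0.0003815: leading zeros are not significant.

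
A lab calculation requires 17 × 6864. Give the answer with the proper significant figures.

1.2 × 10⁵

17 × 6864 = 116688
Multiplication/division keeps the fewest significant figures: 17 → 2 s.f., 6864 → 4 s.f.; limit is 2.
Rounded to 2 significant figures: 1.2 × 10⁵.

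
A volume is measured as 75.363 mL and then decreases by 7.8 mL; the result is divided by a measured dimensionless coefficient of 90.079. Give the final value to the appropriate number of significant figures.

75.363 mL − 7.8 mL = 67.563 mL; the difference is limited to 1 decimal place (3 s.f.).
Carrying full precision, 67.563 ÷ 90.079 = 0.750041630125… mL; 90.079 has 5 s.f., so the result keeps min(3, 5) = 3 s.f.
Rounded to 3 significant figures: 0.750 mL.

0.750 mL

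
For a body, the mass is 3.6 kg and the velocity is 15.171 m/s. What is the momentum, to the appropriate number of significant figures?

55 kg·m/s

momentum = 3.6 kg × 15.171 m/s = 54.6156 kg·m/s.
3.6 has 2 significant figures; 15.171 has 5.
Division/multiplication keeps the fewest: 2 significant figures.
Rounded: 55 kg·m/s.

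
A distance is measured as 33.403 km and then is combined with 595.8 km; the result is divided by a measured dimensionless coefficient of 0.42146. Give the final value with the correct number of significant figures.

1493 km

33.403 km + 595.8 km = 629.203 km; the sum is limited to 1 decimal place (4 s.f.).
Carrying full precision, 629.203 ÷ 0.42146 = 1492.91273193… km; 0.42146 has 5 s.f., so the result keeps min(4, 5) = 4 s.f.
Rounded to 4 significant figures: 1493 km.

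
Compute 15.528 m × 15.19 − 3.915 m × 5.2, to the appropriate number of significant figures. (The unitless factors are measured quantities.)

2.16 × 10² m

15.528 × 15.19 = 235.87032 → 235.9 m (4 s.f., last digit at the 10^-1 place).
3.915 × 5.2 = 20.358 → 2.0 × 10¹ m (2 s.f., last digit at the 10^0 place).
Difference: 215.51232 m; keep the coarser place, 10^0.
Result: 2.16 × 10² m.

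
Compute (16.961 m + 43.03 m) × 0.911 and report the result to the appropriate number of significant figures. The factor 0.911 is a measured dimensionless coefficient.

16.961 m + 43.03 m = 59.991 m; the sum is limited to 2 decimal places (4 s.f.).
Carrying full precision, 59.991 × 0.911 = 54.651801 m; 0.911 has 3 s.f., so the result keeps min(4, 3) = 3 s.f.
Rounded to 3 significant figures: 54.7 m.

54.7 m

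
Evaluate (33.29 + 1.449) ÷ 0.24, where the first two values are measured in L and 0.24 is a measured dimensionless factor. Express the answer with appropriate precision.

33.29 L + 1.449 L = 34.739 L; the sum is limited to 2 decimal places (4 s.f.).
Carrying full precision, 34.739 ÷ 0.24 = 144.745833333… L; 0.24 has 2 s.f., so the result keeps min(4, 2) = 2 s.f.
Rounded to 2 significant figures: 1.4 × 10² L.

1.4 × 10² L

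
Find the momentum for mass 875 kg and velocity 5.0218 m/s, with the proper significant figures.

4.39 × 10^3 kg·m/s

momentum = 875 kg × 5.0218 m/s = 4394.075 kg·m/s.
875 has 3 significant figures; 5.0218 has 5.
Division/multiplication keeps the fewest: 3 significant figures.
Rounded: 4.39 × 10^3 kg·m/s.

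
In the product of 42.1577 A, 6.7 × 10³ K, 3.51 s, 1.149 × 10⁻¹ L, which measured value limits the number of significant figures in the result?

42.1577 A → 6 s.f.; 6.7 × 10³ K → 2 s.f.; 3.51 s → 3 s.f.; 1.149 × 10⁻¹ L → 4 s.f.
The fewest is 2 significant figures, from 6.7 × 10³ K.

6.7 × 10³ K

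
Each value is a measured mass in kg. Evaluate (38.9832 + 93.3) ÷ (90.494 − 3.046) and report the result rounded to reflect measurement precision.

38.9832 + 93.3 = 132.2832, limited to 1 d.p. → 4 s.f.; 90.494 − 3.046 = 87.448, limited to 3 d.p. → 5 s.f.
Carrying full precision, 132.2832 ÷ 87.448 = 1.51270698015…; keep min(4, 5) = 4 s.f.
Rounded to 4 significant figures: 1.513.

1.513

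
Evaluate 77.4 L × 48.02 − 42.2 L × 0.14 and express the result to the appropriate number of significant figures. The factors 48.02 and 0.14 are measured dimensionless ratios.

77.4 × 48.02 = 3716.748 → 3.72 × 10^3 L (3 s.f., last digit at the 10^1 place).
42.2 × 0.14 = 5.908 → 5.9 L (2 s.f., last digit at the 10^-1 place).
Difference: 3710.84 L; keep the coarser place, 10^1.
Result: 3.71 × 10^3 L.

3.71 × 10^3 L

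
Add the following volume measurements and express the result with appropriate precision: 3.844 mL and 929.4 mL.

3.844 mL + 929.4 mL = 933.244 mL.
Addition/subtraction keeps the fewest decimal places: 3.844 → 3 decimal places, 929.4 → 1 decimal place; limit is 1.
Rounded to 1 decimal place: 933.2 mL.

933.2 mL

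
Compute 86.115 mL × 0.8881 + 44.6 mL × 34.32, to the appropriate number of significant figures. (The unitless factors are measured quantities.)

1.61 × 10^3 mL

86.115 × 0.8881 = 76.4787315 → 76.48 mL (4 s.f., last digit at the 10^-2 place).
44.6 × 34.32 = 1530.672 → 1.53 × 10^3 mL (3 s.f., last digit at the 10^1 place).
Sum: 1607.1507315 mL; keep the coarser place, 10^1.
Result: 1.61 × 10^3 mL.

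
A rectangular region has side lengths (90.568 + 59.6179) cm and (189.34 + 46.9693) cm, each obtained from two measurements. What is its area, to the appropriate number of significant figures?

3.5490 × 10^4 cm²

90.568 + 59.6179 = 150.1859, limited to 3 d.p. → 6 s.f.; 189.34 + 46.9693 = 236.3093, limited to 2 d.p. → 5 s.f.
Carrying full precision, 150.1859 × 236.3093 = 35490.3248989…; keep min(6, 5) = 5 s.f.
Rounded to 5 significant figures: 3.5490 × 10^4 cm².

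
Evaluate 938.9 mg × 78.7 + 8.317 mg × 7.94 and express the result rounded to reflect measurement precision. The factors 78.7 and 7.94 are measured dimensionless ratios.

938.9 × 78.7 = 73891.43 → 7.39 × 10⁴ mg (3 s.f., last digit at the 10^2 place).
8.317 × 7.94 = 66.03698 → 66.0 mg (3 s.f., last digit at the 10^-1 place).
Sum: 73957.46698 mg; keep the coarser place, 10^2.
Result: 7.40 × 10⁴ mg.

7.40 × 10⁴ mg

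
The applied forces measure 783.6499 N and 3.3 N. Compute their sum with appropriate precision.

783.6499 N + 3.3 N = 786.9499 N.
Addition/subtraction keeps the fewest decimal places: 783.6499 → 4 decimal places, 3.3 → 1 decimal place; limit is 1.
Rounded to 1 decimal place: 786.9 N.

786.9 N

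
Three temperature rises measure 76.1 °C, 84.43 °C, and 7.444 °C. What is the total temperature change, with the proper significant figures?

168.0 °C

76.1 °C + 84.43 °C + 7.444 °C = 167.974 °C.
Addition/subtraction keeps the fewest decimal places: 76.1 → 1 decimal place, 84.43 → 2 decimal places, 7.444 → 3 decimal places; limit is 1.
Rounded to 1 decimal place: 168.0 °C.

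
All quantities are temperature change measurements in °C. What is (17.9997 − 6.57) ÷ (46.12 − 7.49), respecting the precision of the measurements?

0.2959

17.9997 − 6.57 = 11.4297, limited to 2 d.p. → 4 s.f.; 46.12 − 7.49 = 38.63, limited to 2 d.p. → 4 s.f.
Carrying full precision, 11.4297 ÷ 38.63 = 0.295876261973…; keep min(4, 4) = 4 s.f.
Rounded to 4 significant figures: 0.2959.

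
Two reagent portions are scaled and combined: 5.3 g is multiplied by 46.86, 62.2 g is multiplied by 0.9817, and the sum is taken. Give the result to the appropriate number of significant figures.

3.1 × 10^2 g

5.3 × 46.86 = 248.358 → 2.5 × 10^2 g (2 s.f., last digit at the 10^1 place).
62.2 × 0.9817 = 61.06174 → 61.1 g (3 s.f., last digit at the 10^-1 place).
Sum: 309.41974 g; keep the coarser place, 10^1.
Result: 3.1 × 10^2 g.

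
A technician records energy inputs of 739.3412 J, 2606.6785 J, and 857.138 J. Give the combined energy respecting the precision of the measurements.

4203.158 J

739.3412 J + 2606.6785 J + 857.138 J = 4203.1577 J.
Addition/subtraction keeps the fewest decimal places: 739.3412 → 4 decimal places, 2606.6785 → 4 decimal places, 857.138 → 3 decimal places; limit is 3.
Rounded to 3 decimal places: 4203.158 J.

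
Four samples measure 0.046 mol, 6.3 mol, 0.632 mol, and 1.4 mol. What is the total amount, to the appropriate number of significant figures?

0.046 mol + 6.3 mol + 0.632 mol + 1.4 mol = 8.378 mol.
Addition/subtraction keeps the fewest decimal places: 0.046 → 3 decimal places, 6.3 → 1 decimal place, 0.632 → 3 decimal places, 1.4 → 1 decimal place; limit is 1.
Rounded to 1 decimal place: 8.4 mol.

8.4 mol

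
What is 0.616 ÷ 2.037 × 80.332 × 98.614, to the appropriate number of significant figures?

2.40 × 10³

0.616 ÷ 2.037 × 80.332 × 98.614 = 2395.61397465…
Multiplication/division keeps the fewest significant figures: 0.616 → 3 s.f., 2.037 → 4 s.f., 80.332 → 5 s.f., 98.614 → 5 s.f.; limit is 3.
Rounded to 3 significant figures: 2.40 × 10³.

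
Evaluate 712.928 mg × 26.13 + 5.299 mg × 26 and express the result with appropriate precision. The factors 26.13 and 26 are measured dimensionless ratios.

1.877 × 10^4 mg

712.928 × 26.13 = 18628.80864 → 1.863 × 10^4 mg (4 s.f., last digit at the 10^1 place).
5.299 × 26 = 137.774 → 1.4 × 10^2 mg (2 s.f., last digit at the 10^1 place).
Sum: 18766.58264 mg; keep the coarser place, 10^1.
Result: 1.877 × 10^4 mg.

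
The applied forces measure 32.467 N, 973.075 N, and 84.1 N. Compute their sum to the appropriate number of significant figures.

1089.6 N

32.467 N + 973.075 N + 84.1 N = 1089.642 N.
Addition/subtraction keeps the fewest decimal places: 32.467 → 3 decimal places, 973.075 → 3 decimal places, 84.1 → 1 decimal place; limit is 1.
Rounded to 1 decimal place: 1089.6 N.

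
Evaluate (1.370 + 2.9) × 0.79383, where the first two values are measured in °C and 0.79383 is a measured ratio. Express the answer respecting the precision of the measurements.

3.4 °C

1.370 °C + 2.9 °C = 4.270 °C; the sum is limited to 1 decimal place (2 s.f.).
Carrying full precision, 4.270 × 0.79383 = 3.3896541 °C; 0.79383 has 5 s.f., so the result keeps min(2, 5) = 2 s.f.
Rounded to 2 significant figures: 3.4 °C.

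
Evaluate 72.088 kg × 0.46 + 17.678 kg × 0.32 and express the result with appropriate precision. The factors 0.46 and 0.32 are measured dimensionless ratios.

39 kg

72.088 × 0.46 = 33.16048 → 33 kg (2 s.f., last digit at the 10^0 place).
17.678 × 0.32 = 5.65696 → 5.7 kg (2 s.f., last digit at the 10^-1 place).
Sum: 38.81744 kg; keep the coarser place, 10^0.
Result: 39 kg.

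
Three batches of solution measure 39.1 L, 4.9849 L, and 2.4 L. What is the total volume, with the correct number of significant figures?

46.5 L

39.1 L + 4.9849 L + 2.4 L = 46.4849 L.
Addition/subtraction keeps the fewest decimal places: 39.1 → 1 decimal place, 4.9849 → 4 decimal places, 2.4 → 1 decimal place; limit is 1.
Rounded to 1 decimal place: 46.5 L.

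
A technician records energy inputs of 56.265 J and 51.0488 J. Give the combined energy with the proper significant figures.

56.265 J + 51.0488 J = 107.3138 J.
Addition/subtraction keeps the fewest decimal places: 56.265 → 3 decimal places, 51.0488 → 4 decimal places; limit is 3.
Rounded to 3 decimal places: 107.314 J.

107.314 J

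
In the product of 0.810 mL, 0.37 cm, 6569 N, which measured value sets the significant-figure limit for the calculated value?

0.810 mL → 3 s.f.; 0.37 cm → 2 s.f.; 6569 N → 4 s.f.
The fewest is 2 significant figures, from 0.37 cm.

0.37 cm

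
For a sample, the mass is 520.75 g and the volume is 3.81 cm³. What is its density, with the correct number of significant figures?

137 g/cm³

density = 520.75 g ÷ 3.81 cm³ = 136.679790026… g/cm³.
520.75 has 5 significant figures; 3.81 has 3.
Division/multiplication keeps the fewest: 3 significant figures.
Rounded: 137 g/cm³.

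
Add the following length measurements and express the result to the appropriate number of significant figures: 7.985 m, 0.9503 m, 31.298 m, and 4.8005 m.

45.034 m

7.985 m + 0.9503 m + 31.298 m + 4.8005 m = 45.0338 m.
Addition/subtraction keeps the fewest decimal places: 7.985 → 3 decimal places, 0.9503 → 4 decimal places, 31.298 → 3 decimal places, 4.8005 → 4 decimal places; limit is 3.
Rounded to 3 decimal places: 45.034 m.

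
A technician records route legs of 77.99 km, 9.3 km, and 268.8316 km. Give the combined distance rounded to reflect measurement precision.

356.1 km

77.99 km + 9.3 km + 268.8316 km = 356.1216 km.
Addition/subtraction keeps the fewest decimal places: 77.99 → 2 decimal places, 9.3 → 1 decimal place, 268.8316 → 4 decimal places; limit is 1.
Rounded to 1 decimal place: 356.1 km.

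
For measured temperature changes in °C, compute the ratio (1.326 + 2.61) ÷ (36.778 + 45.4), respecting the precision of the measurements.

1.326 + 2.61 = 3.936, limited to 2 d.p. → 3 s.f.; 36.778 + 45.4 = 82.178, limited to 1 d.p. → 3 s.f.
Carrying full precision, 3.936 ÷ 82.178 = 0.0478960305678…; keep min(3, 3) = 3 s.f.
Rounded to 3 significant figures: 0.0479.

0.0479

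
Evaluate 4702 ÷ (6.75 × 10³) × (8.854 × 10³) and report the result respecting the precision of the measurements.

6.17 × 10³

4702 ÷ (6.75 × 10³) × (8.854 × 10³) = 6167.63081481…
Multiplication/division keeps the fewest significant figures: 4702 → 4 s.f., 6.75 × 10³ → 3 s.f., 8.854 × 10³ → 4 s.f.; limit is 3.
Rounded to 3 significant figures: 6.17 × 10³.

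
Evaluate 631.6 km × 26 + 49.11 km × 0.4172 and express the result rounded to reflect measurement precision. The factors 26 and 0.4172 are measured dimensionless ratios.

1.6 × 10^4 km

631.6 × 26 = 16421.6 → 1.6 × 10^4 km (2 s.f., last digit at the 10^3 place).
49.11 × 0.4172 = 20.488692 → 20.49 km (4 s.f., last digit at the 10^-2 place).
Sum: 16442.088692 km; keep the coarser place, 10^3.
Result: 1.6 × 10^4 km.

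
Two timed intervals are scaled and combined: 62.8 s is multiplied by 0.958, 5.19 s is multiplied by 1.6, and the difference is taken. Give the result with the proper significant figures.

62.8 × 0.958 = 60.1624 → 60.2 s (3 s.f., last digit at the 10^-1 place).
5.19 × 1.6 = 8.304 → 8.3 s (2 s.f., last digit at the 10^-1 place).
Difference: 51.8584 s; keep the coarser place, 10^-1.
Result: 51.9 s.

51.9 s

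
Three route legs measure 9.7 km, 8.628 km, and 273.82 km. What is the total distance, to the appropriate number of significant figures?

292.1 km

9.7 km + 8.628 km + 273.82 km = 292.148 km.
Addition/subtraction keeps the fewest decimal places: 9.7 → 1 decimal place, 8.628 → 3 decimal places, 273.82 → 2 decimal places; limit is 1.
Rounded to 1 decimal place: 292.1 km.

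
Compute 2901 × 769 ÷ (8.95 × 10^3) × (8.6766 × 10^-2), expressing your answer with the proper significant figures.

2901 × 769 ÷ (8.95 × 10^3) × (8.6766 × 10^-2) = 21.6272156038…
Multiplication/division keeps the fewest significant figures: 2901 → 4 s.f., 769 → 3 s.f., 8.95 × 10^3 → 3 s.f., 8.6766 × 10^-2 → 5 s.f.; limit is 3.
Rounded to 3 significant figures: 21.6.

21.6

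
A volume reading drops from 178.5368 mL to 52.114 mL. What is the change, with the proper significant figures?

126.423 mL

178.5368 mL − 52.114 mL = 126.4228 mL.
Addition/subtraction keeps the fewest decimal places: 178.5368 → 4 decimal places, 52.114 → 3 decimal places; limit is 3.
Rounded to 3 decimal places: 126.423 mL.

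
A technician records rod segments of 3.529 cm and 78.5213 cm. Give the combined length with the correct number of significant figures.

82.050 cm

3.529 cm + 78.5213 cm = 82.0503 cm.
Addition/subtraction keeps the fewest decimal places: 3.529 → 3 decimal places, 78.5213 → 4 decimal places; limit is 3.
Rounded to 3 decimal places: 82.050 cm.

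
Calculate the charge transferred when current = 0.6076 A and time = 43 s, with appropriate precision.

26 C

charge transferred = 0.6076 A × 43 s = 26.1268 C.
0.6076 has 4 significant figures; 43 has 2.
Division/multiplication keeps the fewest: 2 significant figures.
Rounded: 26 C.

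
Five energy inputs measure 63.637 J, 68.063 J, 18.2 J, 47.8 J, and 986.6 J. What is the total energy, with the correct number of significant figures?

63.637 J + 68.063 J + 18.2 J + 47.8 J + 986.6 J = 1184.300 J.
Addition/subtraction keeps the fewest decimal places: 63.637 → 3 decimal places, 68.063 → 3 decimal places, 18.2 → 1 decimal place, 47.8 → 1 decimal place, 986.6 → 1 decimal place; limit is 1.
Rounded to 1 decimal place: 1184.3 J.

1184.3 J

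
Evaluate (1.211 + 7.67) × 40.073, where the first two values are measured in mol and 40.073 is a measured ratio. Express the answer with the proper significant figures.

1.211 mol + 7.67 mol = 8.881 mol; the sum is limited to 2 decimal places (3 s.f.).
Carrying full precision, 8.881 × 40.073 = 355.888313 mol; 40.073 has 5 s.f., so the result keeps min(3, 5) = 3 s.f.
Rounded to 3 significant figures: 356 mol.

356 mol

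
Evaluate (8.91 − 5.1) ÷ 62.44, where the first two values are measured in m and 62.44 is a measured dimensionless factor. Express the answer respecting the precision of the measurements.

8.91 m − 5.1 m = 3.81 m; the difference is limited to 1 decimal place (2 s.f.).
Carrying full precision, 3.81 ÷ 62.44 = 0.0610185778347… m; 62.44 has 4 s.f., so the result keeps min(2, 4) = 2 s.f.
Rounded to 2 significant figures: 0.061 m.

0.061 m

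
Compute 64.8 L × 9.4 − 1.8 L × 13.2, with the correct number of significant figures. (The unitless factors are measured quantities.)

5.9 × 10² L

64.8 × 9.4 = 609.12 → 6.1 × 10² L (2 s.f., last digit at the 10^1 place).
1.8 × 13.2 = 23.76 → 24 L (2 s.f., last digit at the 10^0 place).
Difference: 585.36 L; keep the coarser place, 10^1.
Result: 5.9 × 10² L.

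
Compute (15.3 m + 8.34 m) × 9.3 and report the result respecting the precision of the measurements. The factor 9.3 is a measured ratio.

2.2 × 10² m

15.3 m + 8.34 m = 23.64 m; the sum is limited to 1 decimal place (3 s.f.).
Carrying full precision, 23.64 × 9.3 = 219.852 m; 9.3 has 2 s.f., so the result keeps min(3, 2) = 2 s.f.
Rounded to 2 significant figures: 2.2 × 10² m.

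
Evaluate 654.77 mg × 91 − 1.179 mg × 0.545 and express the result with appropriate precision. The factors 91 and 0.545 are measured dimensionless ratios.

6.0 × 10⁴ mg

654.77 × 91 = 59584.07 → 6.0 × 10⁴ mg (2 s.f., last digit at the 10^3 place).
1.179 × 0.545 = 0.642555 → 0.643 mg (3 s.f., last digit at the 10^-3 place).
Difference: 59583.427445 mg; keep the coarser place, 10^3.
Result: 6.0 × 10⁴ mg.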